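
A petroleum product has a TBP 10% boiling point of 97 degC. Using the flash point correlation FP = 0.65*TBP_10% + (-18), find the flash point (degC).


FP = 0.65 * 97 + (-18) = 45.05

45.05 degC


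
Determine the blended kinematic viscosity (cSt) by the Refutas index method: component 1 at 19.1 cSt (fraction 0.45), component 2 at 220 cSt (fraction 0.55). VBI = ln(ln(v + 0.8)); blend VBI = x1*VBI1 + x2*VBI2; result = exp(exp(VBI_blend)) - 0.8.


Refutas method: VBN_i = 14.534*ln(ln(visc_i + 0.8)) + 10.975, blended linearly by mass fraction; since VBN is linear in VBI_i = ln(ln(visc_i + 0.8)) and the fractions sum to 1, blend VBI directly: visc = exp(exp(VBI_blend)) - 0.8
VBI_1 = ln(ln(19.1 + 0.8)) = 1.09551
VBI_2 = ln(ln(220 + 0.8)) = 1.68589
VBI_blend = 0.45 * 1.09551 + 0.55 * 1.68589 = 1.42022
visc_blend = exp(exp(1.42022)) - 0.8 = 61.88

61.88 cSt


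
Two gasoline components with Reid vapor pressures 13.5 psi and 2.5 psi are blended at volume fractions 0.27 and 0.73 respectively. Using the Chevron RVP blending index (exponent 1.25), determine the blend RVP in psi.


Chevron index: RVP_blend = (sum xi*RVPi^1.25)^(1/1.25)
RVP^1.25 terms: 0.27 * 13.5^1.25 + 0.73 * 2.5^1.25 = 9.28166
RVP_blend = 9.28166^(1/1.25) = 5.944

5.944 psi


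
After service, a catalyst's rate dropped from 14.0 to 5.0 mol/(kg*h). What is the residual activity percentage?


Activity (%) = (rate_used / rate_fresh) * 100
rate_used = 5.0, rate_fresh = 14.0
= (5.0 / 14.0) * 100
= 0.3571 * 100 = 35.71

35.71 %


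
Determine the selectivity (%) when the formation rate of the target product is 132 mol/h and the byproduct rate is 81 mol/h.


Selectivity = desired / (desired + undesired) * 100
Total products = 132 + 81 = 213 mol/h
S = 132 / 213 * 100
= 0.6197 * 100
= 61.97 %

61.97 %


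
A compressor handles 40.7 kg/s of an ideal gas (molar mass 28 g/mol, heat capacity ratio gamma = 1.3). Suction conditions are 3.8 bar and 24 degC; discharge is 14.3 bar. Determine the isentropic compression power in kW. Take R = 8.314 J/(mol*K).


Isentropic work: W = m*(gamma/(gamma-1))*(R*T1/MW)*((P2/P1)^((gamma-1)/gamma) - 1)
T1 = 24 + 273.15 = 297.15 K
Pressure ratio = 14.3 / 3.8 = 3.76316
Exponent = (1.3 - 1)/1.3 = 0.230769
(P2/P1)^exp - 1 = 3.76316^0.230769 - 1 = 0.35775
W = 40.7 * 1.3 / 0.3 * 8.314 * 297.15 / 28 * 0.35775 = 5567

5567 kW


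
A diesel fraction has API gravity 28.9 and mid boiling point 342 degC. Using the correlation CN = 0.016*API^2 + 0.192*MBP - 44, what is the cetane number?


CN = 0.016 * 28.9^2 + 0.192 * 342 - 44
CN = 13.36336 + 65.664 - 44 = 35.02736

35.02736


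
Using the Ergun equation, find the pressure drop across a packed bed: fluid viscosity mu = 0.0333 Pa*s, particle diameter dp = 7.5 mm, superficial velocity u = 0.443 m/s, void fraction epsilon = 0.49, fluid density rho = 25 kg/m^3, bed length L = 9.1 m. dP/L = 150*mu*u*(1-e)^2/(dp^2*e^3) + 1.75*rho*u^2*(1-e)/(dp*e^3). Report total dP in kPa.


dp = 7.5 mm = 0.0075 m
Viscous term = 150*0.0333*0.443*(1-0.49)^2 / (0.0075^2*0.49^3) = 86969.9
Inertial term = 1.75*25*0.443^2*(1-0.49) / (0.0075*0.49^3) = 4962.56
dP/L = 86969.9 + 4962.56 = 91932.5 Pa/m
dP = 91932.5 * 9.1 / 1000 = 836.6 kPa

836.6 kPa


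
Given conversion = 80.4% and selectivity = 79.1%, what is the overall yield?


Overall yield = conversion (%) * selectivity (%) / 100
Conversion = 80.4%, Selectivity = 79.1%
Y = 80.4 * 79.1 / 100
= 63.5964 %

63.5964 %


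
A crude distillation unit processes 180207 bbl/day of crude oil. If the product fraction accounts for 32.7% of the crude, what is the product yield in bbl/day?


Crude throughput = 180207 bbl/day
Fraction yield = 32.7%
yield = throughput * fraction / 100
yield = 180207 * 32.7 / 100 = 58927.689

58927.689 bbl/day


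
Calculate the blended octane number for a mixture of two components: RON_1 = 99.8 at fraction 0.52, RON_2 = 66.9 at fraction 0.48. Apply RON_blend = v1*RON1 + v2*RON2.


Linear blending: RON_blend = sum(vi * RONi)
Contribution 1: 0.52 * 99.8 = 51.896
Contribution 2: 0.48 * 66.9 = 32.112
RON_blend = 51.896 + 32.112 = 84.008

84.008


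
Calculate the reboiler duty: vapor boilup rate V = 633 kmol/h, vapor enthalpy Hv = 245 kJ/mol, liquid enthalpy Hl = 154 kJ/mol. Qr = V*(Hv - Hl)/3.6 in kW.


Qr = 633 * (245 - 154) / 3.6 = 633 * 91 / 3.6 = 16000

16000 kW


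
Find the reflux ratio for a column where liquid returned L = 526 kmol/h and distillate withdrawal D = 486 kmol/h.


Reflux ratio definition: R = L / D (liquid returned / distillate withdrawn)
L = 526 kmol/h, D = 486 kmol/h
R = 526 / 486 = 1.082

1.082


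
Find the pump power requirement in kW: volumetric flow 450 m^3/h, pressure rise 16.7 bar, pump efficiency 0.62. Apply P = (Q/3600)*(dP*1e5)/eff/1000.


Q = 450 / 3600 = 0.125 m^3/s
P = 0.125 * (16.7 * 1e5) / 0.62 / 1000 = 336.7

336.7 kW


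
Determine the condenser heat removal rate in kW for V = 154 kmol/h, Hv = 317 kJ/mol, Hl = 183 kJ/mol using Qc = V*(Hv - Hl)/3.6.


Qc = 154 * (317 - 183) / 3.6 = 154 * 134 / 3.6 = 5732

5732 kW


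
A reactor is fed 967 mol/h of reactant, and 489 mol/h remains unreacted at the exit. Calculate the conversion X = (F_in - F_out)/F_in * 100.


X = (F_in - F_out) / F_in * 100
Moles reacted = 967 - 489 = 478
X = 478 / 967 * 100
= 0.4943 * 100
= 49.43 %

49.43 %


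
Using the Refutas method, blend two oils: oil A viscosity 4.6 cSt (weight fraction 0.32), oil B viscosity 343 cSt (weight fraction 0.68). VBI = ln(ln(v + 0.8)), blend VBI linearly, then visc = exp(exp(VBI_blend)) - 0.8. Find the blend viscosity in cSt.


Refutas method: VBN_i = 14.534*ln(ln(visc_i + 0.8)) + 10.975, blended linearly by mass fraction; since VBN is linear in VBI_i = ln(ln(visc_i + 0.8)) and the fractions sum to 1, blend VBI directly: visc = exp(exp(VBI_blend)) - 0.8
VBI_1 = ln(ln(4.6 + 0.8)) = 0.522595
VBI_2 = ln(ln(343 + 0.8)) = 1.76474
VBI_blend = 0.32 * 0.522595 + 0.68 * 1.76474 = 1.36725
visc_blend = exp(exp(1.36725)) - 0.8 = 49.83

49.83 cSt


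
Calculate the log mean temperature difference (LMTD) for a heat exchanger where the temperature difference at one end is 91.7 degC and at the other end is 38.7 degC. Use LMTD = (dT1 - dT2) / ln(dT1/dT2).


LMTD = (dT1 - dT2) / ln(dT1/dT2)
= (91.7 - 38.7) / ln(91.7 / 38.7) = 53 / 0.862683 = 61.44

61.44 degC


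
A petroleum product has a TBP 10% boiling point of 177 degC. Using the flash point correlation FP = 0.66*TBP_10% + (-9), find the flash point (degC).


FP = 0.66 * 177 + (-9) = 107.82

107.82 degC


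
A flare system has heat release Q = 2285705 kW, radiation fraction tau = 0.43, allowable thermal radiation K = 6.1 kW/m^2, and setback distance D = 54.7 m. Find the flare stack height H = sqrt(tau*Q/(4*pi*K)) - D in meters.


tau*Q/(4*pi*K) = 0.43 * 2285705 / (4 * pi * 6.1) = 12821.8
sqrt(12821.8) = 113.233
H = 113.233 - 54.7 = 58.53

58.53 m


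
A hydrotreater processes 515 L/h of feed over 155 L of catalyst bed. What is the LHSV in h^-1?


LHSV = volumetric feed rate / catalyst volume
= 515 L/h / 155 L
= 3.323 h^-1

3.323 h^-1


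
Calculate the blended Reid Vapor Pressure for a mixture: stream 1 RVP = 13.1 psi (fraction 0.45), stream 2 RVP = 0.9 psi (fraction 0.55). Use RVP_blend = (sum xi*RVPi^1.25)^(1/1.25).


Chevron index: RVP_blend = (sum xi*RVPi^1.25)^(1/1.25)
RVP^1.25 terms: 0.45 * 13.1^1.25 + 0.55 * 0.9^1.25 = 11.6972
RVP_blend = 11.6972^(1/1.25) = 7.153

7.153 psi


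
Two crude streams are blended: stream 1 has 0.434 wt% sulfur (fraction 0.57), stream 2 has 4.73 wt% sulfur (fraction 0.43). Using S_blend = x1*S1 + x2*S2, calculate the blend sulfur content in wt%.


Linear sulfur blending: S_blend = x1*S1 + x2*S2
Contribution 1: 0.57 * 0.434 = 0.24738 wt%
Contribution 2: 0.43 * 4.73 = 2.0339 wt%
S_blend = 0.24738 + 2.0339 = 2.28128

2.28128 wt%


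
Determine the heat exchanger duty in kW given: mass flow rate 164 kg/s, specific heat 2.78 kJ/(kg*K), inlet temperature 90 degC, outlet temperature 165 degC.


Q = m_dot * cp * delta_T
delta_T = 165 - 90 = 75 K
Q = 164 * 2.78 * 75
= 455.92 * 75
= 34194 kW

34194 kW


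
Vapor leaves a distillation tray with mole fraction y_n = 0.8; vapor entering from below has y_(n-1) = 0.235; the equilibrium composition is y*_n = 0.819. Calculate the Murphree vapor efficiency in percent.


Murphree vapor efficiency: EMV = (y_n - y_(n-1)) / (y*_n - y_(n-1)) * 100
EMV = (0.8 - 0.235) / (0.819 - 0.235) * 100 = 0.565 / 0.584 * 100 = 96.75

96.75 %


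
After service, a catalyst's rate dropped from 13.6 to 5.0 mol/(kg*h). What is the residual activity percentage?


Activity (%) = (rate_used / rate_fresh) * 100
rate_used = 5.0, rate_fresh = 13.6
= (5.0 / 13.6) * 100
= 0.3676 * 100 = 36.76

36.76 %


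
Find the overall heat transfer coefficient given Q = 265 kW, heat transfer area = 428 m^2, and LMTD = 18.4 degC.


From Q = U*A*LMTD, U = Q / (A * LMTD)
U = 265 / (428 * 18.4) = 265 / 7875.2 = 0.03365

0.03365 kW/(m^2*K)


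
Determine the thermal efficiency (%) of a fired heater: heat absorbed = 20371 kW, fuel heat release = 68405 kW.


Furnace efficiency = Q_absorbed / Q_fuel * 100
= 20371 / 68405 * 100 = 29.78

29.78 %


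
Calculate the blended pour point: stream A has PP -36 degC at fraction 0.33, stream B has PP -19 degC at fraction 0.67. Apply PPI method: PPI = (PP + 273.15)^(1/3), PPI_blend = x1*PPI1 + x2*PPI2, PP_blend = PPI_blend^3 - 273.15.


PPI_1 = (-36 + 273.15)^(1/3) = 6.189768
PPI_2 = (-19 + 273.15)^(1/3) = 6.334272
PPI_blend = 0.33 * 6.189768 + 0.67 * 6.334272 = 6.286586
PP_blend = 6.286586^3 - 273.15 = 248.4532 - 273.15 = -24.7

-24.7 degC


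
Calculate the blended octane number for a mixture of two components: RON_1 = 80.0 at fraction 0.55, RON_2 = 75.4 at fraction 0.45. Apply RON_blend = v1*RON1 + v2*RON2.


Linear blending: RON_blend = sum(vi * RONi)
Contribution 1: 0.55 * 80.0 = 44
Contribution 2: 0.45 * 75.4 = 33.93
RON_blend = 44 + 33.93 = 77.93

77.93


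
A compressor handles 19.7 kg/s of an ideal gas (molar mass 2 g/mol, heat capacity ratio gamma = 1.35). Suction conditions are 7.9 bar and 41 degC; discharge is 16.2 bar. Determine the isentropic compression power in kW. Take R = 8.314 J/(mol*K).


Isentropic work: W = m*(gamma/(gamma-1))*(R*T1/MW)*((P2/P1)^((gamma-1)/gamma) - 1)
T1 = 41 + 273.15 = 314.15 K
Pressure ratio = 16.2 / 7.9 = 2.05063
Exponent = (1.35 - 1)/1.35 = 0.259259
(P2/P1)^exp - 1 = 2.05063^0.259259 - 1 = 0.204646
W = 19.7 * 1.35 / 0.35 * 8.314 * 314.15 / 2 * 0.204646 = 20310

20310 kW


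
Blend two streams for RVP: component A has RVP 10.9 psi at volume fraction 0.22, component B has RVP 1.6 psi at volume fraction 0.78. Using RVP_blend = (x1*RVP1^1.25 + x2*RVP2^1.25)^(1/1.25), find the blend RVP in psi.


Chevron index: RVP_blend = (sum xi*RVPi^1.25)^(1/1.25)
RVP^1.25 terms: 0.22 * 10.9^1.25 + 0.78 * 1.6^1.25 = 5.76079
RVP_blend = 5.76079^(1/1.25) = 4.059

4.059 psi


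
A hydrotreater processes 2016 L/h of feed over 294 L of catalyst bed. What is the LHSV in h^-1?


LHSV = volumetric feed rate / catalyst volume
= 2016 L/h / 294 L
= 6.857 h^-1

6.857 h^-1


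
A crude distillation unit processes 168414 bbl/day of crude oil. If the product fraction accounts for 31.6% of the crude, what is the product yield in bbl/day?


Crude throughput = 168414 bbl/day
Fraction yield = 31.6%
yield = throughput * fraction / 100
yield = 168414 * 31.6 / 100 = 53218.824

53218.824 bbl/day


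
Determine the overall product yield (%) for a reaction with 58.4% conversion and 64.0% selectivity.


Overall yield = conversion (%) * selectivity (%) / 100
Conversion = 58.4%, Selectivity = 64.0%
Y = 58.4 * 64.0 / 100
= 37.376 %

37.376 %


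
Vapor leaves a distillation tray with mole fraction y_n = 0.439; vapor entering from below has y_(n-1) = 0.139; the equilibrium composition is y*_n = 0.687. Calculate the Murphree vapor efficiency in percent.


Murphree vapor efficiency: EMV = (y_n - y_(n-1)) / (y*_n - y_(n-1)) * 100
EMV = (0.439 - 0.139) / (0.687 - 0.139) * 100 = 0.3 / 0.548 * 100 = 54.74

54.74 %


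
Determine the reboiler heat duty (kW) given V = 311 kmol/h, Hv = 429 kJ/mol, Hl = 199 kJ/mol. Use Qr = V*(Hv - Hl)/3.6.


Qr = 311 * (429 - 199) / 3.6 = 311 * 230 / 3.6 = 19870

19870 kW


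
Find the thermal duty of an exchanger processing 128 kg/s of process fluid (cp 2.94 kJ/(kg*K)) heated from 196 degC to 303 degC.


Q = m_dot * cp * delta_T
delta_T = 303 - 196 = 107 K
Q = 128 * 2.94 * 107
= 376.32 * 107
= 40266.24 kW

40266.24 kW


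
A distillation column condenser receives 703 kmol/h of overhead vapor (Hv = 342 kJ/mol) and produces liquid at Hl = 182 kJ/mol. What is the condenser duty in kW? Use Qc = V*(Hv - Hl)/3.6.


Qc = 703 * (342 - 182) / 3.6 = 703 * 160 / 3.6 = 31240

31240 kW


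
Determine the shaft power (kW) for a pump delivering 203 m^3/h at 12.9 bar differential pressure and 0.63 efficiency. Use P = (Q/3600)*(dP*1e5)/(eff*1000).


Q = 203 / 3600 = 0.0563889 m^3/s
P = 0.0563889 * (12.9 * 1e5) / 0.63 / 1000 = 115.5

115.5 kW


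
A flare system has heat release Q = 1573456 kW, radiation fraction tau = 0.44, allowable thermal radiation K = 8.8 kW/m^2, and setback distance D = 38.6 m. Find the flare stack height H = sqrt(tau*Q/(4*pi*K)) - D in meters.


tau*Q/(4*pi*K) = 0.44 * 1573456 / (4 * pi * 8.8) = 6260.58
sqrt(6260.58) = 79.1238
H = 79.1238 - 38.6 = 40.52

40.52 m


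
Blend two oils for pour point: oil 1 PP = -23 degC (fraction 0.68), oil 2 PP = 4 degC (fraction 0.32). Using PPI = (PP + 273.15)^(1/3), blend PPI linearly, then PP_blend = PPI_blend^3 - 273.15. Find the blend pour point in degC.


PPI_1 = (-23 + 273.15)^(1/3) = 6.300865
PPI_2 = (4 + 273.15)^(1/3) = 6.51986
PPI_blend = 0.68 * 6.300865 + 0.32 * 6.51986 = 6.370943
PP_blend = 6.370943^3 - 273.15 = 258.5897 - 273.15 = -14.56

-14.56 degC


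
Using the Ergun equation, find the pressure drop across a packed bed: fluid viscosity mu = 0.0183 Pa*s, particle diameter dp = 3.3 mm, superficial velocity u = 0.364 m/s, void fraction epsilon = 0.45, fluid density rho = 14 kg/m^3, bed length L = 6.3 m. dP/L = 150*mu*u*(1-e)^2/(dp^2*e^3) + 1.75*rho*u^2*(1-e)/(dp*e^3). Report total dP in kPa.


dp = 3.3 mm = 0.0033 m
Viscous term = 150*0.0183*0.364*(1-0.45)^2 / (0.0033^2*0.45^3) = 304582
Inertial term = 1.75*14*0.364^2*(1-0.45) / (0.0033*0.45^3) = 5937.18
dP/L = 304582 + 5937.18 = 310519 Pa/m
dP = 310519 * 6.3 / 1000 = 1956 kPa

1956 kPa


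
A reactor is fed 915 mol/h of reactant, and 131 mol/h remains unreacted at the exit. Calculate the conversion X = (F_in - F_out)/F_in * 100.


X = (F_in - F_out) / F_in * 100
Moles reacted = 915 - 131 = 784
X = 784 / 915 * 100
= 0.8568 * 100
= 85.68 %

85.68 %


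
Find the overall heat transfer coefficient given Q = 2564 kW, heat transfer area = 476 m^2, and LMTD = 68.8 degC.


From Q = U*A*LMTD, U = Q / (A * LMTD)
U = 2564 / (476 * 68.8) = 2564 / 32748.8 = 0.07829

0.07829 kW/(m^2*K)


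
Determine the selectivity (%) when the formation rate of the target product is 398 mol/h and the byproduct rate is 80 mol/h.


Selectivity = desired / (desired + undesired) * 100
Total products = 398 + 80 = 478 mol/h
S = 398 / 478 * 100
= 0.8326 * 100
= 83.26 %

83.26 %


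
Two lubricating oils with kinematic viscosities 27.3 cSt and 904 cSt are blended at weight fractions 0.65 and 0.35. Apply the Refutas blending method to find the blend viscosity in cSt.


Refutas method: VBN_i = 14.534*ln(ln(visc_i + 0.8)) + 10.975, blended linearly by mass fraction; since VBN is linear in VBI_i = ln(ln(visc_i + 0.8)) and the fractions sum to 1, blend VBI directly: visc = exp(exp(VBI_blend)) - 0.8
VBI_1 = ln(ln(27.3 + 0.8)) = 1.2047
VBI_2 = ln(ln(904 + 0.8)) = 1.91806
VBI_blend = 0.65 * 1.2047 + 0.35 * 1.91806 = 1.45438
visc_blend = exp(exp(1.45438)) - 0.8 = 71.57

71.57 cSt


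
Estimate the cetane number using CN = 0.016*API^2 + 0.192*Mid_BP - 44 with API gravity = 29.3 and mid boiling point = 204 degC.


CN = 0.016 * 29.3^2 + 0.192 * 204 - 44
CN = 13.73584 + 39.168 - 44 = 8.90384

8.90384


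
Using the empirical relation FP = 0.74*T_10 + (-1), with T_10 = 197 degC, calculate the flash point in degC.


FP = 0.74 * 197 + (-1) = 144.78

144.78 degC


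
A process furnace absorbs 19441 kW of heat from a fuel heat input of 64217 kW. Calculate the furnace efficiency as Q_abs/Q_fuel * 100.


Furnace efficiency = Q_absorbed / Q_fuel * 100
= 19441 / 64217 * 100 = 30.27

30.27 %


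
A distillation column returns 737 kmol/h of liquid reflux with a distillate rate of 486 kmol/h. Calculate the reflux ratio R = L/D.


Reflux ratio definition: R = L / D (liquid returned / distillate withdrawn)
L = 737 kmol/h, D = 486 kmol/h
R = 737 / 486 = 1.516

1.516


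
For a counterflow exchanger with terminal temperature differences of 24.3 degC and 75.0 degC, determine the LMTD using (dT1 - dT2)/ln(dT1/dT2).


LMTD = (dT1 - dT2) / ln(dT1/dT2)
= (24.3 - 75.0) / ln(24.3 / 75.0) = -50.7 / -1.12701 = 44.99

44.99 degC


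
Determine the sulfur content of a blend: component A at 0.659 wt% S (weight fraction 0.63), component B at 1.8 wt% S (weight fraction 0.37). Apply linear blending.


Linear sulfur blending: S_blend = x1*S1 + x2*S2
Contribution 1: 0.63 * 0.659 = 0.41517 wt%
Contribution 2: 0.37 * 1.8 = 0.666 wt%
S_blend = 0.41517 + 0.666 = 1.08117

1.08117 wt%


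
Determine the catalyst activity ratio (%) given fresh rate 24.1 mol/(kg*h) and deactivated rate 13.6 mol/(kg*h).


Activity (%) = (rate_used / rate_fresh) * 100
rate_used = 13.6, rate_fresh = 24.1
= (13.6 / 24.1) * 100
= 0.5643 * 100 = 56.43

56.43 %


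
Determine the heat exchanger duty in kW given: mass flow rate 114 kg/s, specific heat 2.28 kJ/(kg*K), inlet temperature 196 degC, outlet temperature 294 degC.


Q = m_dot * cp * delta_T
delta_T = 294 - 196 = 98 K
Q = 114 * 2.28 * 98
= 259.92 * 98
= 25472.16 kW

25472.16 kW


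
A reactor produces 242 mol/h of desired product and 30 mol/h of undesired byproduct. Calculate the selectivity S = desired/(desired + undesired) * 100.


Selectivity = desired / (desired + undesired) * 100
Total products = 242 + 30 = 272 mol/h
S = 242 / 272 * 100
= 0.8897 * 100
= 88.97 %

88.97 %


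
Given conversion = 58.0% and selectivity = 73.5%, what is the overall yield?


Overall yield = conversion (%) * selectivity (%) / 100
Conversion = 58.0%, Selectivity = 73.5%
Y = 58.0 * 73.5 / 100
= 42.63 %

42.63 %


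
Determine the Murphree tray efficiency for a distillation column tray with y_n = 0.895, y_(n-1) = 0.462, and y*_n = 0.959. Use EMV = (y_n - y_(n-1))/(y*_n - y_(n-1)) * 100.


Murphree vapor efficiency: EMV = (y_n - y_(n-1)) / (y*_n - y_(n-1)) * 100
EMV = (0.895 - 0.462) / (0.959 - 0.462) * 100 = 0.433 / 0.497 * 100 = 87.12

87.12 %


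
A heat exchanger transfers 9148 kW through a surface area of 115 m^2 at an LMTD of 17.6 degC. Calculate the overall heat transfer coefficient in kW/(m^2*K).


From Q = U*A*LMTD, U = Q / (A * LMTD)
U = 9148 / (115 * 17.6) = 9148 / 2024 = 4.520

4.520 kW/(m^2*K)


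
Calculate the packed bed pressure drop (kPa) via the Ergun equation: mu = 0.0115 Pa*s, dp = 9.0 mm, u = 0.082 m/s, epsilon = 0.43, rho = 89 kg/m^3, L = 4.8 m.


dp = 9.0 mm = 0.009 m
Viscous term = 150*0.0115*0.082*(1-0.43)^2 / (0.009^2*0.43^3) = 7136.12
Inertial term = 1.75*89*0.082^2*(1-0.43) / (0.009*0.43^3) = 834.224
dP/L = 7136.12 + 834.224 = 7970.34 Pa/m
dP = 7970.34 * 4.8 / 1000 = 38.26 kPa

38.26 kPa


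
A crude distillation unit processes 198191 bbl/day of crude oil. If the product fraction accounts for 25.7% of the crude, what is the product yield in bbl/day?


Crude throughput = 198191 bbl/day
Fraction yield = 25.7%
yield = throughput * fraction / 100
yield = 198191 * 25.7 / 100 = 50935.087

50935.087 bbl/day


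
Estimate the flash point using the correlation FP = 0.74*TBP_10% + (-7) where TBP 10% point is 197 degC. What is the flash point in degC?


FP = 0.74 * 197 + (-7) = 138.78

138.78 degC


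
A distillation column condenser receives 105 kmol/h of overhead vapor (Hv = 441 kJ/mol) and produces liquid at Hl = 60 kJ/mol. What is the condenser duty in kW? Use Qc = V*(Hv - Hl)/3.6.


Qc = 105 * (441 - 60) / 3.6 = 105 * 381 / 3.6 = 11110

11110 kW


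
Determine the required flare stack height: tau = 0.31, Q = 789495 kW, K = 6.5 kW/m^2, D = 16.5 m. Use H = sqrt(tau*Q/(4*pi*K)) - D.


tau*Q/(4*pi*K) = 0.31 * 789495 / (4 * pi * 6.5) = 2996.32
sqrt(2996.32) = 54.7387
H = 54.7387 - 16.5 = 38.24

38.24 m


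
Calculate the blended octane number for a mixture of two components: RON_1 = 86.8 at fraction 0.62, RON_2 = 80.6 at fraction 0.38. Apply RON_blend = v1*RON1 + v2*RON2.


Linear blending: RON_blend = sum(vi * RONi)
Contribution 1: 0.62 * 86.8 = 53.816
Contribution 2: 0.38 * 80.6 = 30.628
RON_blend = 53.816 + 30.628 = 84.444

84.444


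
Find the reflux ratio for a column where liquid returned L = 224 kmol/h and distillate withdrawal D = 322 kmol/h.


Reflux ratio definition: R = L / D (liquid returned / distillate withdrawn)
L = 224 kmol/h, D = 322 kmol/h
R = 224 / 322 = 0.6957

0.6957


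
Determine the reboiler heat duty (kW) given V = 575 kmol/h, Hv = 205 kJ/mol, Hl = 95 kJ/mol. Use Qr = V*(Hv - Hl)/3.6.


Qr = 575 * (205 - 95) / 3.6 = 575 * 110 / 3.6 = 17570

17570 kW


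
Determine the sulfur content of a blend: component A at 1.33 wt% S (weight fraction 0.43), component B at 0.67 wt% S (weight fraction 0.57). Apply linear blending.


Linear sulfur blending: S_blend = x1*S1 + x2*S2
Contribution 1: 0.43 * 1.33 = 0.5719 wt%
Contribution 2: 0.57 * 0.67 = 0.3819 wt%
S_blend = 0.5719 + 0.3819 = 0.9538

0.9538 wt%


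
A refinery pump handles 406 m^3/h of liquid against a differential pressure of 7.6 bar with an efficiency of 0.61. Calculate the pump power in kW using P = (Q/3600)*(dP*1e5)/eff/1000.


Q = 406 / 3600 = 0.112778 m^3/s
P = 0.112778 * (7.6 * 1e5) / 0.61 / 1000 = 140.5

140.5 kW


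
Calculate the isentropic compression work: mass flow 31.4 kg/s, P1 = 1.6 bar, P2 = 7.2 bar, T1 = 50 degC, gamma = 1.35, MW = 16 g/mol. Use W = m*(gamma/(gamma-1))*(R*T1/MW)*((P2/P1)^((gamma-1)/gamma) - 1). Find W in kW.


Isentropic work: W = m*(gamma/(gamma-1))*(R*T1/MW)*((P2/P1)^((gamma-1)/gamma) - 1)
T1 = 50 + 273.15 = 323.15 K
Pressure ratio = 7.2 / 1.6 = 4.5
Exponent = (1.35 - 1)/1.35 = 0.259259
(P2/P1)^exp - 1 = 4.5^0.259259 - 1 = 0.4769
W = 31.4 * 1.35 / 0.35 * 8.314 * 323.15 / 16 * 0.4769 = 9699

9699 kW


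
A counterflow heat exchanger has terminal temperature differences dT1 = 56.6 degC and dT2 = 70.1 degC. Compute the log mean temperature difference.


LMTD = (dT1 - dT2) / ln(dT1/dT2)
= (56.6 - 70.1) / ln(56.6 / 70.1) = -13.5 / -0.213914 = 63.11

63.11 degC


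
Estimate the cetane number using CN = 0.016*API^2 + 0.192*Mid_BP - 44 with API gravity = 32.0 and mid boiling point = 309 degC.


CN = 0.016 * 32.0^2 + 0.192 * 309 - 44
CN = 16.384 + 59.328 - 44 = 31.712

31.712


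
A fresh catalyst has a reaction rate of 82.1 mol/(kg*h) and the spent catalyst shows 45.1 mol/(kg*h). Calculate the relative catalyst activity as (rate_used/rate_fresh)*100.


Activity (%) = (rate_used / rate_fresh) * 100
rate_used = 45.1, rate_fresh = 82.1
= (45.1 / 82.1) * 100
= 0.5493 * 100 = 54.93

54.93 %


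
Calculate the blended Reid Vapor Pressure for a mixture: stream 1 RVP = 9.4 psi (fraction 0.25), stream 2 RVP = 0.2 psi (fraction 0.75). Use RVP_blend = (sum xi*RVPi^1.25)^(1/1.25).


Chevron index: RVP_blend = (sum xi*RVPi^1.25)^(1/1.25)
RVP^1.25 terms: 0.25 * 9.4^1.25 + 0.75 * 0.2^1.25 = 4.21512
RVP_blend = 4.21512^(1/1.25) = 3.161

3.161 psi


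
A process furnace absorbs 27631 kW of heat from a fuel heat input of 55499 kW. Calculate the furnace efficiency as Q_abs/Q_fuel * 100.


Furnace efficiency = Q_absorbed / Q_fuel * 100
= 27631 / 55499 * 100 = 49.79

49.79 %


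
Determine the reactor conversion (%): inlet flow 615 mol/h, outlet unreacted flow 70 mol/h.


X = (F_in - F_out) / F_in * 100
Moles reacted = 615 - 70 = 545
X = 545 / 615 * 100
= 0.8862 * 100
= 88.62 %

88.62 %


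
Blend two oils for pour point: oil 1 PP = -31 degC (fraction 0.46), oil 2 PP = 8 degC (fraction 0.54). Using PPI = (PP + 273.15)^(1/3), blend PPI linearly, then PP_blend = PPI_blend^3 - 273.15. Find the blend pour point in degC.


PPI_1 = (-31 + 273.15)^(1/3) = 6.232967
PPI_2 = (8 + 273.15)^(1/3) = 6.551077
PPI_blend = 0.46 * 6.232967 + 0.54 * 6.551077 = 6.404746
PP_blend = 6.404746^3 - 273.15 = 262.7276 - 273.15 = -10.42

-10.42 degC


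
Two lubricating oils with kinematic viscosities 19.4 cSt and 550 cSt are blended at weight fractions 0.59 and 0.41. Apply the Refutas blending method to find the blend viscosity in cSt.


Refutas method: VBN_i = 14.534*ln(ln(visc_i + 0.8)) + 10.975, blended linearly by mass fraction; since VBN is linear in VBI_i = ln(ln(visc_i + 0.8)) and the fractions sum to 1, blend VBI directly: visc = exp(exp(VBI_blend)) - 0.8
VBI_1 = ln(ln(19.4 + 0.8)) = 1.1005
VBI_2 = ln(ln(550 + 0.8)) = 1.84235
VBI_blend = 0.59 * 1.1005 + 0.41 * 1.84235 = 1.40466
visc_blend = exp(exp(1.40466)) - 0.8 = 58.00

58.00 cSt


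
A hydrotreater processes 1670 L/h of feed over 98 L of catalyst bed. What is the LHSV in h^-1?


LHSV = volumetric feed rate / catalyst volume
= 1670 L/h / 98 L
= 17.04 h^-1

17.04 h^-1


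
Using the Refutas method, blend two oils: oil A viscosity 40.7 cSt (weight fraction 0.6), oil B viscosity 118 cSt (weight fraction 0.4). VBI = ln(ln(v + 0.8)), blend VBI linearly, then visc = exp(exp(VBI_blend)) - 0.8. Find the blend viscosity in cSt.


Refutas method: VBN_i = 14.534*ln(ln(visc_i + 0.8)) + 10.975, blended linearly by mass fraction; since VBN is linear in VBI_i = ln(ln(visc_i + 0.8)) and the fractions sum to 1, blend VBI directly: visc = exp(exp(VBI_blend)) - 0.8
VBI_1 = ln(ln(40.7 + 0.8)) = 1.31525
VBI_2 = ln(ln(118 + 0.8)) = 1.56391
VBI_blend = 0.6 * 1.31525 + 0.4 * 1.56391 = 1.41471
visc_blend = exp(exp(1.41471)) - 0.8 = 60.47

60.47 cSt


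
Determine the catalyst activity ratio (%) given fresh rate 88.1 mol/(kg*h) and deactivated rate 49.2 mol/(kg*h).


Activity (%) = (rate_used / rate_fresh) * 100
rate_used = 49.2, rate_fresh = 88.1
= (49.2 / 88.1) * 100
= 0.5585 * 100 = 55.85

55.85 %


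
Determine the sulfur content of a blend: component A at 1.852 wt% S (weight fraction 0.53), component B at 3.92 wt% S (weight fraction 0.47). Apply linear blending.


Linear sulfur blending: S_blend = x1*S1 + x2*S2
Contribution 1: 0.53 * 1.852 = 0.98156 wt%
Contribution 2: 0.47 * 3.92 = 1.8424 wt%
S_blend = 0.98156 + 1.8424 = 2.82396

2.82396 wt%


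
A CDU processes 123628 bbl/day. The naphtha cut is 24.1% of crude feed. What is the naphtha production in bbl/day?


Crude throughput = 123628 bbl/day
Fraction yield = 24.1%
yield = throughput * fraction / 100
yield = 123628 * 24.1 / 100 = 29794.348

29794.348 bbl/day


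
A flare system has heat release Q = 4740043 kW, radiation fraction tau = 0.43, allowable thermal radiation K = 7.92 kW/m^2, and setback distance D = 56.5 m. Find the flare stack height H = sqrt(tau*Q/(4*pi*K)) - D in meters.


tau*Q/(4*pi*K) = 0.43 * 4740043 / (4 * pi * 7.92) = 20479.3
sqrt(20479.3) = 143.106
H = 143.106 - 56.5 = 86.61

86.61 m


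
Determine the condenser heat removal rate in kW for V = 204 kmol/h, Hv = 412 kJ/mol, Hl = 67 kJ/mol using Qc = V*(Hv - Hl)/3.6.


Qc = 204 * (412 - 67) / 3.6 = 204 * 345 / 3.6 = 19550

19550 kW


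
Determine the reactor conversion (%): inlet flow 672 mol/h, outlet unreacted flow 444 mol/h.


X = (F_in - F_out) / F_in * 100
Moles reacted = 672 - 444 = 228
X = 228 / 672 * 100
= 0.3393 * 100
= 33.93 %

33.93 %


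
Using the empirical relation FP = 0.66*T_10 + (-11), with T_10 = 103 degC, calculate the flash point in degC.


FP = 0.66 * 103 + (-11) = 56.98

56.98 degC


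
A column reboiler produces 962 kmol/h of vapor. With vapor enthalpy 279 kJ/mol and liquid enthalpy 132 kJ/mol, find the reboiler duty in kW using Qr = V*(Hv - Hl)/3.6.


Qr = 962 * (279 - 132) / 3.6 = 962 * 147 / 3.6 = 39280

39280 kW


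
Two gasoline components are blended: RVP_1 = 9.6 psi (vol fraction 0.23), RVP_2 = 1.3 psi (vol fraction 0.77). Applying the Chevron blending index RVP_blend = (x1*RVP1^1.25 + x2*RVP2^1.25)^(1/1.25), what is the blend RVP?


Chevron index: RVP_blend = (sum xi*RVPi^1.25)^(1/1.25)
RVP^1.25 terms: 0.23 * 9.6^1.25 + 0.77 * 1.3^1.25 = 4.95543
RVP_blend = 4.95543^(1/1.25) = 3.598

3.598 psi


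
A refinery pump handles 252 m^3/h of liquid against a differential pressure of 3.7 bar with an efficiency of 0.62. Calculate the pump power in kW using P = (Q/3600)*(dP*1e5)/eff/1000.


Q = 252 / 3600 = 0.07 m^3/s
P = 0.07 * (3.7 * 1e5) / 0.62 / 1000 = 41.77

41.77 kW


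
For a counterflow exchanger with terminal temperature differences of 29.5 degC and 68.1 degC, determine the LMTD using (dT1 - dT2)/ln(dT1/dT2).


LMTD = (dT1 - dT2) / ln(dT1/dT2)
= (29.5 - 68.1) / ln(29.5 / 68.1) = -38.6 / -0.836587 = 46.14

46.14 degC


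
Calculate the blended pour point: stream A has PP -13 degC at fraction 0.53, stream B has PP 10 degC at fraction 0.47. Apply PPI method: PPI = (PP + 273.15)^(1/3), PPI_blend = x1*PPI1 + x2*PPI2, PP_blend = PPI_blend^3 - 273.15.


PPI_1 = (-13 + 273.15)^(1/3) = 6.383731
PPI_2 = (10 + 273.15)^(1/3) = 6.566574
PPI_blend = 0.53 * 6.383731 + 0.47 * 6.566574 = 6.469667
PP_blend = 6.469667^3 - 273.15 = 270.7982 - 273.15 = -2.35

-2.35 degC


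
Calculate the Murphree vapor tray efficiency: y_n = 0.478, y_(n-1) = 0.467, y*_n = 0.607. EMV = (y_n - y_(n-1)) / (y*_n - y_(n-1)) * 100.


Murphree vapor efficiency: EMV = (y_n - y_(n-1)) / (y*_n - y_(n-1)) * 100
EMV = (0.478 - 0.467) / (0.607 - 0.467) * 100 = 0.011 / 0.14 * 100 = 7.857

7.857 %


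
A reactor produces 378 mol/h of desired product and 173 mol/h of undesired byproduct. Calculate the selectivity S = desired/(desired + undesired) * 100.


Selectivity = desired / (desired + undesired) * 100
Total products = 378 + 173 = 551 mol/h
S = 378 / 551 * 100
= 0.6860 * 100
= 68.60 %

68.60 %


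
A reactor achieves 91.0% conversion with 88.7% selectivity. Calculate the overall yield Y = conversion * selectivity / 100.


Overall yield = conversion (%) * selectivity (%) / 100
Conversion = 91.0%, Selectivity = 88.7%
Y = 91.0 * 88.7 / 100
= 80.717 %

80.717 %


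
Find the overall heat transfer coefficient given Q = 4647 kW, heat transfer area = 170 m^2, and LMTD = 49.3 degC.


From Q = U*A*LMTD, U = Q / (A * LMTD)
U = 4647 / (170 * 49.3) = 4647 / 8381 = 0.5545

0.5545 kW/(m^2*K)


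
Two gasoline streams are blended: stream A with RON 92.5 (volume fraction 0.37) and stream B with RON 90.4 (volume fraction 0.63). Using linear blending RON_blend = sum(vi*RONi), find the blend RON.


Linear blending: RON_blend = sum(vi * RONi)
Contribution 1: 0.37 * 92.5 = 34.225
Contribution 2: 0.63 * 90.4 = 56.952
RON_blend = 34.225 + 56.952 = 91.177

91.177


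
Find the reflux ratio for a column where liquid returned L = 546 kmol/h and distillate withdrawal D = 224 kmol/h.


Reflux ratio definition: R = L / D (liquid returned / distillate withdrawn)
L = 546 kmol/h, D = 224 kmol/h
R = 546 / 224 = 2.438

2.438


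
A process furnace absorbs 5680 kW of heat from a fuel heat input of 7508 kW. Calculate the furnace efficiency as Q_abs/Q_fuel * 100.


Furnace efficiency = Q_absorbed / Q_fuel * 100
= 5680 / 7508 * 100 = 75.65

75.65 %


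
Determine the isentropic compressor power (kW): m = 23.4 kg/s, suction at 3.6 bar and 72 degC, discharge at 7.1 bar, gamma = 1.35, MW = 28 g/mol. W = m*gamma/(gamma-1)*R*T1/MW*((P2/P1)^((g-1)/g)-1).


Isentropic work: W = m*(gamma/(gamma-1))*(R*T1/MW)*((P2/P1)^((gamma-1)/gamma) - 1)
T1 = 72 + 273.15 = 345.15 K
Pressure ratio = 7.1 / 3.6 = 1.97222
Exponent = (1.35 - 1)/1.35 = 0.259259
(P2/P1)^exp - 1 = 1.97222^0.259259 - 1 = 0.192531
W = 23.4 * 1.35 / 0.35 * 8.314 * 345.15 / 28 * 0.192531 = 1781

1781 kW


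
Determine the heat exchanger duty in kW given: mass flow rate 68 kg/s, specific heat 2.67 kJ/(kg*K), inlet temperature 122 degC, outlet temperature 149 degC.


Q = m_dot * cp * delta_T
delta_T = 149 - 122 = 27 K
Q = 68 * 2.67 * 27
= 181.56 * 27
= 4902.12 kW

4902.12 kW


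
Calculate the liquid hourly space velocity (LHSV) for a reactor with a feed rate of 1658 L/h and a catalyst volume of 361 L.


LHSV = volumetric feed rate / catalyst volume
= 1658 L/h / 361 L
= 4.593 h^-1

4.593 h^-1


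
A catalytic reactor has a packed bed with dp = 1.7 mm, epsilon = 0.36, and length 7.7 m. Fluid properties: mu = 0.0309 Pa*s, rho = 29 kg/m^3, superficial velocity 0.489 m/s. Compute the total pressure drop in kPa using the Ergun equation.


dp = 1.7 mm = 0.0017 m
Viscous term = 150*0.0309*0.489*(1-0.36)^2 / (0.0017^2*0.36^3) = 6885150
Inertial term = 1.75*29*0.489^2*(1-0.36) / (0.0017*0.36^3) = 97921.3
dP/L = 6885150 + 97921.3 = 6983070 Pa/m
dP = 6983070 * 7.7 / 1000 = 53770 kPa

53770 kPa


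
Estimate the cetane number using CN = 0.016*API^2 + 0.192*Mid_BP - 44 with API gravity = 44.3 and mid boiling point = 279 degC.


CN = 0.016 * 44.3^2 + 0.192 * 279 - 44
CN = 31.39984 + 53.568 - 44 = 40.96784

40.96784


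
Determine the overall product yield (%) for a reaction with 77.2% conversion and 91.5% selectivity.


Overall yield = conversion (%) * selectivity (%) / 100
Conversion = 77.2%, Selectivity = 91.5%
Y = 77.2 * 91.5 / 100
= 70.638 %

70.638 %


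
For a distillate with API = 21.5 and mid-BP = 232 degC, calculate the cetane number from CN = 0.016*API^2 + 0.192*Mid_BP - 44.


CN = 0.016 * 21.5^2 + 0.192 * 232 - 44
CN = 7.396 + 44.544 - 44 = 7.94

7.94


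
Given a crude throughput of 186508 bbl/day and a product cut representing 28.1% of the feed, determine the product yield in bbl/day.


Crude throughput = 186508 bbl/day
Fraction yield = 28.1%
yield = throughput * fraction / 100
yield = 186508 * 28.1 / 100 = 52408.748

52408.748 bbl/day


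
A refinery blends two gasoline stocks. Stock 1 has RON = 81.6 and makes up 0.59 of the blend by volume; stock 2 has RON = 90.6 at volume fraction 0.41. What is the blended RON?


Linear blending: RON_blend = sum(vi * RONi)
Contribution 1: 0.59 * 81.6 = 48.144
Contribution 2: 0.41 * 90.6 = 37.146
RON_blend = 48.144 + 37.146 = 85.29

85.29


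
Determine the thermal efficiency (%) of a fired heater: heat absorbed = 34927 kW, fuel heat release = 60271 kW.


Furnace efficiency = Q_absorbed / Q_fuel * 100
= 34927 / 60271 * 100 = 57.95

57.95 %


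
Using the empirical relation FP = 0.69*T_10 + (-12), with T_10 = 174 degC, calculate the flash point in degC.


FP = 0.69 * 174 + (-12) = 108.06

108.06 degC


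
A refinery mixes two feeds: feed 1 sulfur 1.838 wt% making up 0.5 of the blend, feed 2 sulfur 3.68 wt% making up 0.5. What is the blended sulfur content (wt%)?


Linear sulfur blending: S_blend = x1*S1 + x2*S2
Contribution 1: 0.5 * 1.838 = 0.919 wt%
Contribution 2: 0.5 * 3.68 = 1.84 wt%
S_blend = 0.919 + 1.84 = 2.759

2.759 wt%


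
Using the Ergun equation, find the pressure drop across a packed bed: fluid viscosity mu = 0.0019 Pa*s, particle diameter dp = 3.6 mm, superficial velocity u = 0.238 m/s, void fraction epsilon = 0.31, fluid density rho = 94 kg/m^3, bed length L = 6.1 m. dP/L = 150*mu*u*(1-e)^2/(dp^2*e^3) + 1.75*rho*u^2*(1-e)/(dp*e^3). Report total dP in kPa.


dp = 3.6 mm = 0.0036 m
Viscous term = 150*0.0019*0.238*(1-0.31)^2 / (0.0036^2*0.31^3) = 83643.1
Inertial term = 1.75*94*0.238^2*(1-0.31) / (0.0036*0.31^3) = 59948.9
dP/L = 83643.1 + 59948.9 = 143592 Pa/m
dP = 143592 * 6.1 / 1000 = 875.9 kPa

875.9 kPa


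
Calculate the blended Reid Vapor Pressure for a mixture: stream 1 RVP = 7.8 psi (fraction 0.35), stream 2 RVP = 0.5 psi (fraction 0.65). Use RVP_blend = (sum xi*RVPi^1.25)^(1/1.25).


Chevron index: RVP_blend = (sum xi*RVPi^1.25)^(1/1.25)
RVP^1.25 terms: 0.35 * 7.8^1.25 + 0.65 * 0.5^1.25 = 4.83562
RVP_blend = 4.83562^(1/1.25) = 3.528

3.528 psi


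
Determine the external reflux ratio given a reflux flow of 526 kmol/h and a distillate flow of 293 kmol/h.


Reflux ratio definition: R = L / D (liquid returned / distillate withdrawn)
L = 526 kmol/h, D = 293 kmol/h
R = 526 / 293 = 1.795

1.795


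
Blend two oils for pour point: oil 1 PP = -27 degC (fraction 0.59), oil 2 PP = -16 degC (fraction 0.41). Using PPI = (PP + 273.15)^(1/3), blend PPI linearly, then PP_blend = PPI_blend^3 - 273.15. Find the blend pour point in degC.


PPI_1 = (-27 + 273.15)^(1/3) = 6.2671
PPI_2 = (-16 + 273.15)^(1/3) = 6.359098
PPI_blend = 0.59 * 6.2671 + 0.41 * 6.359098 = 6.304819
PP_blend = 6.304819^3 - 273.15 = 250.6212 - 273.15 = -22.53

-22.53 degC


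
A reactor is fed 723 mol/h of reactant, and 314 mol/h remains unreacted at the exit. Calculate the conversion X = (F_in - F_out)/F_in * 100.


X = (F_in - F_out) / F_in * 100
Moles reacted = 723 - 314 = 409
X = 409 / 723 * 100
= 0.5657 * 100
= 56.57 %

56.57 %


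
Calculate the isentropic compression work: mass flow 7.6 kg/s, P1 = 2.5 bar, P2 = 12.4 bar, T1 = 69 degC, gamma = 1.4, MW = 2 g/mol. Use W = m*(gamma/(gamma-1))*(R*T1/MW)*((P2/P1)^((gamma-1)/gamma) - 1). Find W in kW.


Isentropic work: W = m*(gamma/(gamma-1))*(R*T1/MW)*((P2/P1)^((gamma-1)/gamma) - 1)
T1 = 69 + 273.15 = 342.15 K
Pressure ratio = 12.4 / 2.5 = 4.96
Exponent = (1.4 - 1)/1.4 = 0.285714
(P2/P1)^exp - 1 = 4.96^0.285714 - 1 = 0.580188
W = 7.6 * 1.4 / 0.4 * 8.314 * 342.15 / 2 * 0.580188 = 21950

21950 kW


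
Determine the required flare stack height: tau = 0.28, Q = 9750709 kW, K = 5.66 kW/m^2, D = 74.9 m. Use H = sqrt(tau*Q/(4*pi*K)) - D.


tau*Q/(4*pi*K) = 0.28 * 9750709 / (4 * pi * 5.66) = 38385.6
sqrt(38385.6) = 195.922
H = 195.922 - 74.9 = 121.0

121.0 m


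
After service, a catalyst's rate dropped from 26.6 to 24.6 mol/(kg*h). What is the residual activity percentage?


Activity (%) = (rate_used / rate_fresh) * 100
rate_used = 24.6, rate_fresh = 26.6
= (24.6 / 26.6) * 100
= 0.9248 * 100 = 92.48

92.48 %


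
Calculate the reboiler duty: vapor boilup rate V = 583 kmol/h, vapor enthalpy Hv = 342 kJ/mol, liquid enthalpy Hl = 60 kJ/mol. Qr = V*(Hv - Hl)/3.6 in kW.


Qr = 583 * (342 - 60) / 3.6 = 583 * 282 / 3.6 = 45670

45670 kW


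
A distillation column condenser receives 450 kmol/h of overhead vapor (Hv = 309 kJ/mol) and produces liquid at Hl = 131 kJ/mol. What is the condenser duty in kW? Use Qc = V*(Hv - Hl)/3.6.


Qc = 450 * (309 - 131) / 3.6 = 450 * 178 / 3.6 = 22250

22250 kW


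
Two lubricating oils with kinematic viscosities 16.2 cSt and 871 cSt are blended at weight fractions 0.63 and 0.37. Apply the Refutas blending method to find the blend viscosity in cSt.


Refutas method: VBN_i = 14.534*ln(ln(visc_i + 0.8)) + 10.975, blended linearly by mass fraction; since VBN is linear in VBI_i = ln(ln(visc_i + 0.8)) and the fractions sum to 1, blend VBI directly: visc = exp(exp(VBI_blend)) - 0.8
VBI_1 = ln(ln(16.2 + 0.8)) = 1.04141
VBI_2 = ln(ln(871 + 0.8)) = 1.91258
VBI_blend = 0.63 * 1.04141 + 0.37 * 1.91258 = 1.36374
visc_blend = exp(exp(1.36374)) - 0.8 = 49.14

49.14 cSt


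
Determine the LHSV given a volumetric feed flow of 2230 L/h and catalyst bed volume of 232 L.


LHSV = volumetric feed rate / catalyst volume
= 2230 L/h / 232 L
= 9.612 h^-1

9.612 h^-1


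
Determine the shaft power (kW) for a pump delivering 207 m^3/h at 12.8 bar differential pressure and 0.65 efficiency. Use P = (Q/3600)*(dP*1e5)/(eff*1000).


Q = 207 / 3600 = 0.0575 m^3/s
P = 0.0575 * (12.8 * 1e5) / 0.65 / 1000 = 113.2

113.2 kW


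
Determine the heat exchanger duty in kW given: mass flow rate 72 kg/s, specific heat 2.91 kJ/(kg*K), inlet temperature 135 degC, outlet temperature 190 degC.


Q = m_dot * cp * delta_T
delta_T = 190 - 135 = 55 K
Q = 72 * 2.91 * 55
= 209.52 * 55
= 11523.6 kW

11523.6 kW
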